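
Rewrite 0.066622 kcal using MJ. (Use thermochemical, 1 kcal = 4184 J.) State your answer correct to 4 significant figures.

1 kcal = 0.00418400 MJ.
So 0.066622 × 0.00418400 ≈ 0.0002787 MJ.

0.0002787 MJ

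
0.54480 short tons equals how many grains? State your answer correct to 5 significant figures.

7.6272e+6 gr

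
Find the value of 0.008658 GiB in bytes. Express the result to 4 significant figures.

1 GiB = 1.07374 × 10^9 B.
Then 0.008658 × 1.07374 × 10^9 ≈ 9.296 × 10^6 B.

9.296 × 10^6 bytes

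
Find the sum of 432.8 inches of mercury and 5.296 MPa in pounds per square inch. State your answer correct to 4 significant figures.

980.7 psi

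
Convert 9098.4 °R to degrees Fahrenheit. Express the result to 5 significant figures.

°R = °F + 459.67.
Applying the formula gives 8638.7 °F.

8638.7 °F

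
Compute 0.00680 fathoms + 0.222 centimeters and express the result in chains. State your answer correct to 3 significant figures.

0.000729 chains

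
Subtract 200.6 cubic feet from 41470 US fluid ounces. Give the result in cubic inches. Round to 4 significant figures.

-271800 in³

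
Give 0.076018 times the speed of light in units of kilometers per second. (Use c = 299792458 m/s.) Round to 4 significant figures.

22790 kilometers per second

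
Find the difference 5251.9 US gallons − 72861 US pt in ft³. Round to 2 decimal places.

-515.44 ft³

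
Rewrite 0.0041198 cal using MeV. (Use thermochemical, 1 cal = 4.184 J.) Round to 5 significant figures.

1.0759e+11 MeV

1 calorie = 2.61145e+13 MeV.
So 0.0041198 × 2.61145e+13 ≈ 1.0759e+11 MeV.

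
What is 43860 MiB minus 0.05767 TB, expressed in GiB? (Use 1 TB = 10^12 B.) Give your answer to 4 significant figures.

43860 MiB = 42.8320 GiB and 0.05767 TB = 53.7094 GiB.
42.8320 − 53.7094 ≈ -10.88 GiB.

-10.88 GiB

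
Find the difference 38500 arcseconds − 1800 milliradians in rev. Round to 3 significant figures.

-0.257 rev

38500 arcsec = 0.0297068 rev and 1800 mrad = 0.286479 rev.
0.0297068 − 0.286479 ≈ -0.257 rev.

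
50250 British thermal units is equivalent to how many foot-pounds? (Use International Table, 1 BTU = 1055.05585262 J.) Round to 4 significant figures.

1 BTU = 778.169 ft·lbf.
So 50250 × 778.169 ≈ 3.910 × 10^7 ft·lbf.

3.910 × 10^7 ft·lbf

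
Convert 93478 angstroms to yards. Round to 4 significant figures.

1 angstrom = 1.09361e-10 yd.
So 93478 × 1.09361e-10 ≈ 1.022e-5 yd.

1.022e-5 yd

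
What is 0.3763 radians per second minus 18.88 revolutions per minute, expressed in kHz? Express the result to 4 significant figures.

-0.0002548 kilohertz

0.3763 rad/s = 5.98900 × 10^-5 kHz and 18.88 rpm = 0.000314667 kHz.
5.98900 × 10^-5 − 0.000314667 ≈ -0.0002548 kHz.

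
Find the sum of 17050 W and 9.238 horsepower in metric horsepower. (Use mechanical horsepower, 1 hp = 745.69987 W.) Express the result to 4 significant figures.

17050 W = 23.1815 PS and 9.238 hp = 9.36613 PS.
23.1815 + 9.36613 ≈ 32.55 PS.

32.55 PS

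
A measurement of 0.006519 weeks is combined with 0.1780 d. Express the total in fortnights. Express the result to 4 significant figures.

0.006519 wk = 0.00325950 fortnight and 0.1780 d = 0.0127143 fortnight.
0.00325950 + 0.0127143 ≈ 0.01597 fortnight.

0.01597 fortnight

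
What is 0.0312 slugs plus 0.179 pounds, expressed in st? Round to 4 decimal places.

0.0312 slug = 0.0717022 st and 0.179 lb = 0.0127857 st.
0.0717022 + 0.0127857 ≈ 0.0845 st.

0.0845 st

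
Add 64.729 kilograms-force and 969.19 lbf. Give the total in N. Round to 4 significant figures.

64.729 kgf = 634.775 N and 969.19 lbf = 4311.17 N.
634.775 + 4311.17 ≈ 4946 N.

4946 N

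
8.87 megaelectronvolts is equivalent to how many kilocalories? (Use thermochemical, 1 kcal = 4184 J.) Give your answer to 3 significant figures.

3.40 × 10^-16 kcal

1 MeV = 3.82929 × 10^-17 kilocalories.
Then 8.87 × 3.82929 × 10^-17 ≈ 3.40 × 10^-16 kcal.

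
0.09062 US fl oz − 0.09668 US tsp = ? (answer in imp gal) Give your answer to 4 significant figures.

0.0004847 imperial gallons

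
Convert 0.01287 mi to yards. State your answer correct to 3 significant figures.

22.7 yd

1 mile = 1760.00 yards.
0.01287 × 1760.00 ≈ 22.7 yd.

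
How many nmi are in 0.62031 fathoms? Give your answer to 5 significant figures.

0.00061254 nmi

1 fathom = 0.000987473 nmi.
So 0.62031 × 0.000987473 ≈ 0.00061254 nmi.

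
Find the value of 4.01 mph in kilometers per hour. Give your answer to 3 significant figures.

6.45 km/h

1 mile per hour = 1.60934 km/h.
Thus 4.01 × 1.60934 ≈ 6.45 km/h.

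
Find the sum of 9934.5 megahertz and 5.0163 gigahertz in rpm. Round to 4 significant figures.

8.970e+11 rpm

9934.5 MHz = 5.96070e+11 rpm and 5.0163 GHz = 3.00978e+11 rpm.
5.96070e+11 + 3.00978e+11 ≈ 8.970e+11 rpm.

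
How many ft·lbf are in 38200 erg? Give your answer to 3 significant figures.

0.00282 foot-pounds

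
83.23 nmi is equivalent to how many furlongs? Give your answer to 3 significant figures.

1 nautical mile = 9.20624 furlong.
Thus 83.23 × 9.20624 ≈ 766 furlong.

766 furlongs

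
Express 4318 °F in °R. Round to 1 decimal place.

°R = °F + 459.67.
Applying the formula gives 4777.7 °R.

4777.7 °R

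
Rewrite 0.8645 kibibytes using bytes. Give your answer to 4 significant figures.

1 kibibyte = 1024.00 bytes.
Thus 0.8645 × 1024.00 ≈ 885.2 B.

885.2 bytes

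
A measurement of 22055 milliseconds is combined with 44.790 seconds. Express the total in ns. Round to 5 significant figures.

6.6845e+10 ns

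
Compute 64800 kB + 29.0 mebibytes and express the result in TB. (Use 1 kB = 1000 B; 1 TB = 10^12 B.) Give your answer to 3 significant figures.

9.52e-5 terabytes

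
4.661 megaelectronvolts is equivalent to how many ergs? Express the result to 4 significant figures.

1 megaelectronvolt = 1.60218e-6 ergs.
Then 4.661 × 1.60218e-6 ≈ 7.468e-6 erg.

7.468e-6 erg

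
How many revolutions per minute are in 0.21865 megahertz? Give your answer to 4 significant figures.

1.312e+7 rpm

1 MHz = 6.00000e+7 rpm.
0.21865 × 6.00000e+7 ≈ 1.312e+7 rpm.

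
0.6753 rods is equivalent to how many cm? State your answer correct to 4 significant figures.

339.6 centimeters

1 rod = 502.920 centimeters.
0.6753 × 502.920 ≈ 339.6 cm.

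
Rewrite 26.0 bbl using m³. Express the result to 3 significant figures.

1 oil barrel = 0.158987 cubic meters.
26.0 × 0.158987 ≈ 4.13 m³.

4.13 m³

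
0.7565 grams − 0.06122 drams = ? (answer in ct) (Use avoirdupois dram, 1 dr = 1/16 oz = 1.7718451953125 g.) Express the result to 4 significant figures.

0.7565 g = 3.78250 ct and 0.06122 dr = 0.542362 ct.
3.78250 − 0.542362 ≈ 3.240 ct.

3.240 carats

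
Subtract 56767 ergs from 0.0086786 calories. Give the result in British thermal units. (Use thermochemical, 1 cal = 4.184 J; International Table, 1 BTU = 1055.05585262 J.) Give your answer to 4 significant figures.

2.904e-5 British thermal units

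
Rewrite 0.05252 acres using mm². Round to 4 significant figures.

2.125e+8 square millimeters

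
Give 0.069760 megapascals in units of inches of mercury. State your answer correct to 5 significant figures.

20.600 inHg

1 megapascal = 295.300 inches of mercury.
Then 0.069760 × 295.300 ≈ 20.600 inHg.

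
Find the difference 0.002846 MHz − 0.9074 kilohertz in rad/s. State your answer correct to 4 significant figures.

12180 radians per second

0.002846 MHz = 17881.9 rad/s and 0.9074 kHz = 5701.36 rad/s.
17881.9 − 5701.36 ≈ 12180 rad/s.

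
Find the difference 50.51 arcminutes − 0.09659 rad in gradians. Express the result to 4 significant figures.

50.51 arcmin = 0.935370 grad and 0.09659 rad = 6.14911 grad.
0.935370 − 6.14911 ≈ -5.214 grad.

-5.214 grad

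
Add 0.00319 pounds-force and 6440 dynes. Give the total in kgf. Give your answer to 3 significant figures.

0.00319 lbf = 0.00144696 kgf and 6440 dyn = 0.00656697 kgf.
0.00144696 + 0.00656697 ≈ 0.00801 kgf.

0.00801 kilograms-force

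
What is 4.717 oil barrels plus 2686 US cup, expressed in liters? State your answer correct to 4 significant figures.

1385 liters

4.717 bbl = 749.943 L and 2686 US cup = 635.476 L.
749.943 + 635.476 ≈ 1385 L.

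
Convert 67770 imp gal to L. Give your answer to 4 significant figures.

308100 L

1 imperial gallon = 4.54609 liters.
So 67770 × 4.54609 ≈ 308100 L.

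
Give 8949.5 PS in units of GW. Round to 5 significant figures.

1 PS = 7.35499e-7 GW.
So 8949.5 × 7.35499e-7 ≈ 0.0065823 GW.

0.0065823 GW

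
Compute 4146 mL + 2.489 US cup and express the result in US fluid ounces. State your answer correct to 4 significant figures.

160.1 US fluid ounces

4146 mL = 140.193 US fl oz and 2.489 US cup = 19.9120 US fl oz.
140.193 + 19.9120 ≈ 160.1 US fl oz.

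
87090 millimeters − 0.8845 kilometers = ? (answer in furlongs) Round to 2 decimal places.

87090 mm = 0.432922 furlong and 0.8845 km = 4.39682 furlong.
0.432922 − 4.39682 ≈ -3.96 furlong.

-3.96 furlong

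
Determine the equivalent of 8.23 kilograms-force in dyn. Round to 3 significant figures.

8.07e+6 dyn

1 kgf = 980665 dyn.
Then 8.23 × 980665 ≈ 8.07e+6 dyn.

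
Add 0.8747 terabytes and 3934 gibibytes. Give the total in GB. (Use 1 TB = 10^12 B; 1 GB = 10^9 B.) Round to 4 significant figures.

5099 GB

0.8747 TB = 874.700 GB and 3934 GiB = 4224.10 GB.
874.700 + 4224.10 ≈ 5099 GB.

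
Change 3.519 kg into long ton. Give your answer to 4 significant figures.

0.003463 long tons

1 kg = 0.000984207 long ton.
Then 3.519 × 0.000984207 ≈ 0.003463 long ton.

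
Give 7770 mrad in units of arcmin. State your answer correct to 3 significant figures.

1 milliradian = 3.43775 arcminutes.
Then 7770 × 3.43775 ≈ 26700 arcmin.

26700 arcmin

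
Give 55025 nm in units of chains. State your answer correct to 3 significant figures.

1 nanometer = 4.97097 × 10^-11 chain.
Then 55025 × 4.97097 × 10^-11 ≈ 2.74 × 10^-6 chain.

2.74 × 10^-6 chain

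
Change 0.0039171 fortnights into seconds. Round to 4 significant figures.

1 fortnight = 1.20960e+6 s.
So 0.0039171 × 1.20960e+6 ≈ 4738 s.

4738 seconds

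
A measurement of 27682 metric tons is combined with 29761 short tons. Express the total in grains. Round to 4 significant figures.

27682 t = 4.27199 × 10^11 gr and 29761 short ton = 4.16654 × 10^11 gr.
4.27199 × 10^11 + 4.16654 × 10^11 ≈ 8.439 × 10^11 gr.

8.439 × 10^11 gr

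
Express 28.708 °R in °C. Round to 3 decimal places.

°R = (°C + 273.15) × 9/5.
Applying the formula gives -257.201 °C.

-257.201 °C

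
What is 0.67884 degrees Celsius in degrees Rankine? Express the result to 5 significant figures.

492.89 degrees Rankine

°R = (°C + 273.15) × 9/5.
Applying the formula gives 492.89 °R.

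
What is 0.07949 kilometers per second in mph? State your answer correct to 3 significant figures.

1 kilometer per second = 2236.94 miles per hour.
Thus 0.07949 × 2236.94 ≈ 178 mph.

178 mph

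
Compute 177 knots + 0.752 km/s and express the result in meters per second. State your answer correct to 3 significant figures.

843 m/s

177 kn = 91.0567 m/s and 0.752 km/s = 752.000 m/s.
91.0567 + 752.000 ≈ 843 m/s.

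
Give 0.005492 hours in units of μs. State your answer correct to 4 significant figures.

1.977e+7 microseconds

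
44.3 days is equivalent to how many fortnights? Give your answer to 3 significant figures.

3.16 fortnights

1 day = 0.0714286 fortnight.
Thus 44.3 × 0.0714286 ≈ 3.16 fortnight.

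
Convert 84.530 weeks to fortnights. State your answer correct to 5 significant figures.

42.265 fortnights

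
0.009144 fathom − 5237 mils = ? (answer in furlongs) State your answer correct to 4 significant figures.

0.009144 fathom = 8.31273 × 10^-5 furlong and 5237 mil = 0.000661237 furlong.
8.31273 × 10^-5 − 0.000661237 ≈ -0.0005781 furlong.

-0.0005781 furlong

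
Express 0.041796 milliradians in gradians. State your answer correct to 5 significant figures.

0.0026608 grad

1 milliradian = 0.0636620 gradians.
Then 0.041796 × 0.0636620 ≈ 0.0026608 grad.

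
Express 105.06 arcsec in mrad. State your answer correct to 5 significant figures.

0.50935 mrad

1 arcsec = 0.00484814 mrad.
Thus 105.06 × 0.00484814 ≈ 0.50935 mrad.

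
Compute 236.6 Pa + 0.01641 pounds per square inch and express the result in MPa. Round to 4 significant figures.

0.0003497 MPa

236.6 Pa = 0.000236600 MPa and 0.01641 psi = 0.000113143 MPa.
0.000236600 + 0.000113143 ≈ 0.0003497 MPa.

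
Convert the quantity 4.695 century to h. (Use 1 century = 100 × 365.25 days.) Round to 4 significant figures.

1 century = 876600 h.
Thus 4.695 × 876600 ≈ 4.116 × 10^6 h.

4.116 × 10^6 h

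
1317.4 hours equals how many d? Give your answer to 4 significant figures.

54.89 d

1 h = 0.0416667 d.
1317.4 × 0.0416667 ≈ 54.89 d.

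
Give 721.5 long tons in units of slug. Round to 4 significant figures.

50230 slugs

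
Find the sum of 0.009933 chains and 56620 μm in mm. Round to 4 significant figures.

0.009933 chain = 199.820 mm and 56620 μm = 56.6200 mm.
199.820 + 56.6200 ≈ 256.4 mm.

256.4 mm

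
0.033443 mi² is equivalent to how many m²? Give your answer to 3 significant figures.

86600 m²

1 square mile = 2.58999e+6 m².
Thus 0.033443 × 2.58999e+6 ≈ 86600 m².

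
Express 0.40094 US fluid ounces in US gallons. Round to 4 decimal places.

0.0031 US gal

1 US fl oz = 0.00781250 US gallons.
0.40094 × 0.00781250 ≈ 0.0031 US gal.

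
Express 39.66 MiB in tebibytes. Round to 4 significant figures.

3.782 × 10^-5 TiB

1 mebibyte = 9.53674 × 10^-7 TiB.
39.66 × 9.53674 × 10^-7 ≈ 3.782 × 10^-5 TiB.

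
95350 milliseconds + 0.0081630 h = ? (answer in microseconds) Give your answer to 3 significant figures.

1.25 × 10^8 μs

95350 ms = 9.53500 × 10^7 μs and 0.0081630 h = 2.93868 × 10^7 μs.
9.53500 × 10^7 + 2.93868 × 10^7 ≈ 1.25 × 10^8 μs.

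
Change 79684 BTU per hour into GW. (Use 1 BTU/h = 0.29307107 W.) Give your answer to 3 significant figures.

2.34 × 10^-5 GW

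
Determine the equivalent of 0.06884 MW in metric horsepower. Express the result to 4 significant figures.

93.60 PS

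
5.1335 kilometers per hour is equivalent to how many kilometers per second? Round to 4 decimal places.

0.0014 km/s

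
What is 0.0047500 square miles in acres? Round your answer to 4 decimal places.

1 square mile = 640.000 acres.
0.0047500 × 640.000 ≈ 3.0400 acre.

3.0400 acre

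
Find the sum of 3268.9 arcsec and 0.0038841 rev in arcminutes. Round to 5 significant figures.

138.38 arcminutes

3268.9 arcsec = 54.4817 arcmin and 0.0038841 rev = 83.8966 arcmin.
54.4817 + 83.8966 ≈ 138.38 arcmin.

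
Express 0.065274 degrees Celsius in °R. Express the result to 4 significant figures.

°R = (°C + 273.15) × 9/5.
Applying the formula gives 491.8 °R.

491.8 degrees Rankine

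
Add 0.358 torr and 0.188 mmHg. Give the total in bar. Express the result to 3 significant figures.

0.000728 bar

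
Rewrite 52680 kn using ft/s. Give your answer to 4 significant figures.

88910 feet per second

1 kn = 1.68781 ft/s.
Then 52680 × 1.68781 ≈ 88910 ft/s.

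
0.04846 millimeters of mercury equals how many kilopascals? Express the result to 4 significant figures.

0.006461 kPa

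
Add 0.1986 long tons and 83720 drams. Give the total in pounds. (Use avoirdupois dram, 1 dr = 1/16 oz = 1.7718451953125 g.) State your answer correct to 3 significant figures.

772 lb

0.1986 long ton = 444.864 lb and 83720 dr = 327.031 lb.
444.864 + 327.031 ≈ 772 lb.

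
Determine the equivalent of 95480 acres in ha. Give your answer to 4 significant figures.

38640 hectares

1 acre = 0.404686 hectares.
Thus 95480 × 0.404686 ≈ 38640 ha.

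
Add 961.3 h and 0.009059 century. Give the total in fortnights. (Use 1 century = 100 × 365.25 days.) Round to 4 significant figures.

26.50 fortnights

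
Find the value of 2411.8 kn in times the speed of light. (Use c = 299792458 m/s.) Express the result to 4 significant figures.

4.139e-6 times the speed of light

1 knot = 1.71600e-9 c.
So 2411.8 × 1.71600e-9 ≈ 4.139e-6 c.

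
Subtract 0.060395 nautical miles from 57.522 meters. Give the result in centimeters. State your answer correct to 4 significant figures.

57.522 m = 5752.20 cm and 0.060395 nmi = 11185.2 cm.
5752.20 − 11185.2 ≈ -5433 cm.

-5433 cm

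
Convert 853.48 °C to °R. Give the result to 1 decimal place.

2027.9 degrees Rankine

°R = (°C + 273.15) × 9/5.
Applying the formula gives 2027.9 °R.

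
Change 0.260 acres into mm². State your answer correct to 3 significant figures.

1.05 × 10^9 square millimeters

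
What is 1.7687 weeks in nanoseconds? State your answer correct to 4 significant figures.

1 wk = 6.04800 × 10^14 nanoseconds.
So 1.7687 × 6.04800 × 10^14 ≈ 1.070 × 10^15 ns.

1.070 × 10^15 ns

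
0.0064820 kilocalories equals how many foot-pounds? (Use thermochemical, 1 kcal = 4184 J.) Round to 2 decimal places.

1 kilocalorie = 3085.96 foot-pounds.
0.0064820 × 3085.96 ≈ 20.00 ft·lbf.

20.00 foot-pounds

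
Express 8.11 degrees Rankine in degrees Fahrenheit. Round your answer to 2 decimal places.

°R = °F + 459.67.
Applying the formula gives -451.56 °F.

-451.56 degrees Fahrenheit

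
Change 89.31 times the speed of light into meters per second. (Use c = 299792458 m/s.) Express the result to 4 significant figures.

2.677e+10 m/s

1 c = 2.99792e+8 meters per second.
Then 89.31 × 2.99792e+8 ≈ 2.677e+10 m/s.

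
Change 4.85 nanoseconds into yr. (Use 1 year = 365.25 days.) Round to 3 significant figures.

1 ns = 3.16881e-17 yr.
Thus 4.85 × 3.16881e-17 ≈ 1.54e-16 yr.

1.54e-16 yr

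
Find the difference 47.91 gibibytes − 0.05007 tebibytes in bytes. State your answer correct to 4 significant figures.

47.91 GiB = 5.144297 × 10^10 B and 0.05007 TiB = 5.505255 × 10^10 B.
5.144297 × 10^10 − 5.505255 × 10^10 ≈ -3.610 × 10^9 B.

-3.610 × 10^9 B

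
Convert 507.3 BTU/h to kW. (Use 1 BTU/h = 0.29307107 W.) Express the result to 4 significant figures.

1 BTU per hour = 0.000293071 kW.
So 507.3 × 0.000293071 ≈ 0.1487 kW.

0.1487 kW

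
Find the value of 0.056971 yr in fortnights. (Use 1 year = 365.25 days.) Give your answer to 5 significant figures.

1.4863 fortnight

1 yr = 26.0893 fortnight.
Then 0.056971 × 26.0893 ≈ 1.4863 fortnight.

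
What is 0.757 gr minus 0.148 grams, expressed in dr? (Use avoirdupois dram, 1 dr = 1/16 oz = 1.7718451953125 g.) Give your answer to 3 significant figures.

0.757 gr = 0.0276846 dr and 0.148 g = 0.0835287 dr.
0.0276846 − 0.0835287 ≈ -0.0558 dr.

-0.0558 dr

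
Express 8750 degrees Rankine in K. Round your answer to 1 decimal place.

°R = K × 9/5.
Applying the formula gives 4861.1 K.

4861.1 kelvins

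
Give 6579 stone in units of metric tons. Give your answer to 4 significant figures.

41.78 t

1 stone = 0.00635029 t.
Then 6579 × 0.00635029 ≈ 41.78 t.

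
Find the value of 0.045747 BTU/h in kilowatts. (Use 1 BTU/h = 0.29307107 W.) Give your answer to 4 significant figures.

1 BTU/h = 0.000293071 kW.
Thus 0.045747 × 0.000293071 ≈ 1.341 × 10^-5 kW.

1.341 × 10^-5 kilowatts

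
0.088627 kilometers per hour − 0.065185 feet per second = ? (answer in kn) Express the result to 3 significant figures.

0.088627 km/h = 0.0478548 kn and 0.065185 ft/s = 0.0386211 kn.
0.0478548 − 0.0386211 ≈ 0.00923 kn.

0.00923 kn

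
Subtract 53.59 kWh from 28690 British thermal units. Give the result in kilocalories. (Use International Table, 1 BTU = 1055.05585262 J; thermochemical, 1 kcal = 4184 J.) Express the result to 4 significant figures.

28690 BTU = 7234.60 kcal and 53.59 kWh = 46109.9 kcal.
7234.60 − 46109.9 ≈ -38880 kcal.

-38880 kcal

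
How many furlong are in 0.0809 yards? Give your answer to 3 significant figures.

0.000368 furlong

1 yd = 0.00454545 furlong.
Then 0.0809 × 0.00454545 ≈ 0.000368 furlong.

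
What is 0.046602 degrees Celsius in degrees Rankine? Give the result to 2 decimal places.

°R = (°C + 273.15) × 9/5.
Applying the formula gives 491.75 °R.

491.75 °R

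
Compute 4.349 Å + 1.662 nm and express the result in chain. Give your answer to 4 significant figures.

4.349 Å = 2.16187e-11 chain and 1.662 nm = 8.26175e-11 chain.
2.16187e-11 + 8.26175e-11 ≈ 1.042e-10 chain.

1.042e-10 chain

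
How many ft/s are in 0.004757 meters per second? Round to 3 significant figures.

1 m/s = 3.28084 feet per second.
Then 0.004757 × 3.28084 ≈ 0.0156 ft/s.

0.0156 ft/s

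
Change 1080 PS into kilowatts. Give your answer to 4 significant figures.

794.3 kilowatts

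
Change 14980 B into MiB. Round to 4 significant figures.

1 B = 9.53674e-7 MiB.
14980 × 9.53674e-7 ≈ 0.01429 MiB.

0.01429 mebibytes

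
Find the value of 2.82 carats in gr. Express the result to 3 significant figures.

8.70 gr

1 ct = 3.08647 gr.
2.82 × 3.08647 ≈ 8.70 gr.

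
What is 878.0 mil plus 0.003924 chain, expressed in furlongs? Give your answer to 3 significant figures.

878.0 mil = 0.000110859 furlong and 0.003924 chain = 0.000392400 furlong.
0.000110859 + 0.000392400 ≈ 0.000503 furlong.

0.000503 furlong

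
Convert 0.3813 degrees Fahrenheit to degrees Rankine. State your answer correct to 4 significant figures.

460.1 °R

°R = °F + 459.67.
Applying the formula gives 460.1 °R.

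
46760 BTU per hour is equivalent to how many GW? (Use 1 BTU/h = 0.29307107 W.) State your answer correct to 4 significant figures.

1.370e-5 gigawatts

1 BTU/h = 2.93071e-10 GW.
Thus 46760 × 2.93071e-10 ≈ 1.370e-5 GW.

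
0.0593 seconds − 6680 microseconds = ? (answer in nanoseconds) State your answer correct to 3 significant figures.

0.0593 s = 5.93000 × 10^7 ns and 6680 μs = 6.68000 × 10^6 ns.
5.93000 × 10^7 − 6.68000 × 10^6 ≈ 5.26 × 10^7 ns.

5.26 × 10^7 nanoseconds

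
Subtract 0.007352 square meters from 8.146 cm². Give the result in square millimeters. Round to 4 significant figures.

8.146 cm² = 814.600 mm² and 0.007352 m² = 7352.00 mm².
814.600 − 7352.00 ≈ -6537 mm².

-6537 mm²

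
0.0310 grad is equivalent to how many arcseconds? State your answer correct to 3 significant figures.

100 arcsec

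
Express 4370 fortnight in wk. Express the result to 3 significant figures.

1 fortnight = 2.00000 weeks.
Thus 4370 × 2.00000 ≈ 8740 wk.

8740 weeks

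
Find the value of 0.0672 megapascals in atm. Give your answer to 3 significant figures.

1 megapascal = 9.86923 atm.
So 0.0672 × 9.86923 ≈ 0.663 atm.

0.663 atmospheres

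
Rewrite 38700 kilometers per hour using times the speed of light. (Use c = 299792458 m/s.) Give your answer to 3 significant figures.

3.59 × 10^-5 c

1 km/h = 9.26567 × 10^-10 c.
Thus 38700 × 9.26567 × 10^-10 ≈ 3.59 × 10^-5 c.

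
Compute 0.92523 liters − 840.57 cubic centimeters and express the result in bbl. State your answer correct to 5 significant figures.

0.92523 L = 0.005819522 bbl and 840.57 cm³ = 0.005287026 bbl.
0.005819522 − 0.005287026 ≈ 0.00053250 bbl.

0.00053250 oil barrels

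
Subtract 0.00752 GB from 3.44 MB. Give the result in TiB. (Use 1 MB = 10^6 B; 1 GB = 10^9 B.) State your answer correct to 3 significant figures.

3.44 MB = 3.12866 × 10^-6 TiB and 0.00752 GB = 6.83940 × 10^-6 TiB.
3.12866 × 10^-6 − 6.83940 × 10^-6 ≈ -3.71 × 10^-6 TiB.

-3.71 × 10^-6 TiB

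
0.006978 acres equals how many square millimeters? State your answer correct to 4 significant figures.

1 acre = 4.04686e+9 mm².
Thus 0.006978 × 4.04686e+9 ≈ 2.824e+7 mm².

2.824e+7 square millimeters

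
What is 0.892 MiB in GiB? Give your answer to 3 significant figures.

1 mebibyte = 0.0009765625 gibibytes.
So 0.892 × 0.0009765625 ≈ 0.000871 GiB.

0.000871 GiB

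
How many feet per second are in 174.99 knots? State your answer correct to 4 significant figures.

295.3 ft/s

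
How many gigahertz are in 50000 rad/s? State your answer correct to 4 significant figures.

7.958e-6 GHz

1 radian per second = 1.59155e-10 GHz.
Then 50000 × 1.59155e-10 ≈ 7.958e-6 GHz.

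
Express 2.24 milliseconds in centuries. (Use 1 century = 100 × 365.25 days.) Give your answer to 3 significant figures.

7.10 × 10^-13 century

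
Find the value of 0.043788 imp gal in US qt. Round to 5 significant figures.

1 imperial gallon = 4.80380 US qt.
Thus 0.043788 × 4.80380 ≈ 0.21035 US qt.

0.21035 US qt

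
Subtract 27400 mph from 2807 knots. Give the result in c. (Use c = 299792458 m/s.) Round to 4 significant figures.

-3.604e-5 times the speed of light

2807 kn = 4.81682e-6 c and 27400 mph = 4.08579e-5 c.
4.81682e-6 − 4.08579e-5 ≈ -3.604e-5 c.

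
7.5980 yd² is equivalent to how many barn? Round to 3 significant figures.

1 yd² = 8.36127e+27 barn.
Thus 7.5980 × 8.36127e+27 ≈ 6.35e+28 barn.

6.35e+28 barn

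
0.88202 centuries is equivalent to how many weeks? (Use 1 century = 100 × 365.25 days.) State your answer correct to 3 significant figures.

4600 wk

1 century = 5217.86 wk.
Thus 0.88202 × 5217.86 ≈ 4600 wk.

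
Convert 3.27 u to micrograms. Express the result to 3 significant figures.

1 atomic mass unit = 1.66054 × 10^-18 μg.
Thus 3.27 × 1.66054 × 10^-18 ≈ 5.43 × 10^-18 μg.

5.43 × 10^-18 micrograms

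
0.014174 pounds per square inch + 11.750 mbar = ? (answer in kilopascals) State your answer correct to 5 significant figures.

1.2727 kPa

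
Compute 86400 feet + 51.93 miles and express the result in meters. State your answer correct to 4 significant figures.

109900 m

86400 ft = 26334.7 m and 51.93 mi = 83573.2 m.
26334.7 + 83573.2 ≈ 109900 m.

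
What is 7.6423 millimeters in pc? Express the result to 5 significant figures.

1 millimeter = 3.24078 × 10^-20 parsecs.
So 7.6423 × 3.24078 × 10^-20 ≈ 2.4767 × 10^-19 pc.

2.4767 × 10^-19 pc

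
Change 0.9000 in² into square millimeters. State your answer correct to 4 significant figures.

1 in² = 645.160 mm².
0.9000 × 645.160 ≈ 580.6 mm².

580.6 mm²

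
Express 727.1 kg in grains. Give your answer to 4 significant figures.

1.122e+7 grains

1 kilogram = 15432.4 gr.
Thus 727.1 × 15432.4 ≈ 1.122e+7 gr.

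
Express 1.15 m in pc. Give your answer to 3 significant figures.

1 meter = 3.24078e-17 parsecs.
So 1.15 × 3.24078e-17 ≈ 3.73e-17 pc.

3.73e-17 parsecs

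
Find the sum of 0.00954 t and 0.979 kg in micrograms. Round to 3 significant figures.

1.05 × 10^10 micrograms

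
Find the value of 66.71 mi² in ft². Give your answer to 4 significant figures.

1 mi² = 2.78784e+7 ft².
Thus 66.71 × 2.78784e+7 ≈ 1.860e+9 ft².

1.860e+9 square feet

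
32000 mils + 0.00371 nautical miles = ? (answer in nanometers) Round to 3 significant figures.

32000 mil = 8.12800e+8 nm and 0.00371 nmi = 6.87092e+9 nm.
8.12800e+8 + 6.87092e+9 ≈ 7.68e+9 nm.

7.68e+9 nm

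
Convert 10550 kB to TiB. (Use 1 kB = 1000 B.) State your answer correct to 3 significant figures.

9.60 × 10^-6 tebibytes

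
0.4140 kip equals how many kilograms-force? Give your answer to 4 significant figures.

187.8 kgf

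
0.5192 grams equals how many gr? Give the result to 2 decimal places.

8.01 grains

1 g = 15.4324 gr.
0.5192 × 15.4324 ≈ 8.01 gr.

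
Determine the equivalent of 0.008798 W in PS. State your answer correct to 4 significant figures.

1 W = 0.00135962 metric horsepower.
0.008798 × 0.00135962 ≈ 1.196e-5 PS.

1.196e-5 metric horsepower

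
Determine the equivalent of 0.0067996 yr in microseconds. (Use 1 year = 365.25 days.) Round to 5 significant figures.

2.1458 × 10^11 microseconds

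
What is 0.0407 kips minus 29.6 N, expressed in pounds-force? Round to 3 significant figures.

34.0 pounds-force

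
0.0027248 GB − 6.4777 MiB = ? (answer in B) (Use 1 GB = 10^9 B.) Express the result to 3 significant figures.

-4.07 × 10^6 B

0.0027248 GB = 2.72480 × 10^6 B and 6.4777 MiB = 6.79236 × 10^6 B.
2.72480 × 10^6 − 6.79236 × 10^6 ≈ -4.07 × 10^6 B.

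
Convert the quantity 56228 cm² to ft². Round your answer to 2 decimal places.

60.52 ft²

1 cm² = 0.00107639 ft².
Then 56228 × 0.00107639 ≈ 60.52 ft².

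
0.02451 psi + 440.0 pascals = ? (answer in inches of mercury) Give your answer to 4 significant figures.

0.02451 psi = 0.0499029 inHg and 440.0 Pa = 0.129932 inHg.
0.0499029 + 0.129932 ≈ 0.1798 inHg.

0.1798 inches of mercury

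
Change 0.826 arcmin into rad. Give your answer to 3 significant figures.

1 arcmin = 0.000290888 rad.
0.826 × 0.000290888 ≈ 0.000240 rad.

0.000240 radians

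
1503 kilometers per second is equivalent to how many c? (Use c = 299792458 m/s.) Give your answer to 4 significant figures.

1 km/s = 3.33564 × 10^-6 c.
Then 1503 × 3.33564 × 10^-6 ≈ 0.005013 c.

0.005013 c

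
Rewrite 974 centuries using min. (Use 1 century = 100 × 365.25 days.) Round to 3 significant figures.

1 century = 5.25960e+7 min.
974 × 5.25960e+7 ≈ 5.12e+10 min.

5.12e+10 min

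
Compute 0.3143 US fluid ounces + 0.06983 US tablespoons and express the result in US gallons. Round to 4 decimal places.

0.0027 US gallons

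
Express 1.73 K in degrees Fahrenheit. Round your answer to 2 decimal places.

-456.56 degrees Fahrenheit

K = (°F + 459.67) × 5/9.
Applying the formula gives -456.56 °F.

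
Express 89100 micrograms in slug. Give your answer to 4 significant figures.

6.105e-6 slugs

1 microgram = 6.85218e-11 slugs.
Then 89100 × 6.85218e-11 ≈ 6.105e-6 slug.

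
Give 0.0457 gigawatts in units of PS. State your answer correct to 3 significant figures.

1 GW = 1.35962e+6 metric horsepower.
Thus 0.0457 × 1.35962e+6 ≈ 62100 PS.

62100 PS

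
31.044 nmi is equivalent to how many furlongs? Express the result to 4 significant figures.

1 nmi = 9.20624 furlong.
Thus 31.044 × 9.20624 ≈ 285.8 furlong.

285.8 furlongs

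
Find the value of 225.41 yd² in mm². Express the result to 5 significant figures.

1.8847 × 10^8 mm²

1 yd² = 836127 square millimeters.
Then 225.41 × 836127 ≈ 1.8847 × 10^8 mm².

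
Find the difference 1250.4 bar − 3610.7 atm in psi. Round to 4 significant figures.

-34930 psi

1250.4 bar = 18135.5 psi and 3610.7 atm = 53062.7 psi.
18135.5 − 53062.7 ≈ -34930 psi.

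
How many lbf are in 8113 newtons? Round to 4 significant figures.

1824 pounds-force

1 N = 0.224809 lbf.
8113 × 0.224809 ≈ 1824 lbf.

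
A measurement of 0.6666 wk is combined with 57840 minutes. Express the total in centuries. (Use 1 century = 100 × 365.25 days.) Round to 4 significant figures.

0.6666 wk = 0.000127754 century and 57840 min = 0.00109970 century.
0.000127754 + 0.00109970 ≈ 0.001227 century.

0.001227 century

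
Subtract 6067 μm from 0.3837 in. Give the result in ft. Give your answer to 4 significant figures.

0.01207 ft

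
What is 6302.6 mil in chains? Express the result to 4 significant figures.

1 mil = 1.26263e-6 chain.
Then 6302.6 × 1.26263e-6 ≈ 0.007958 chain.

0.007958 chains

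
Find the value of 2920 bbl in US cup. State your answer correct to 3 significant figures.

1.96 × 10^6 US cups

1 oil barrel = 672.000 US cups.
Thus 2920 × 672.000 ≈ 1.96 × 10^6 US cup.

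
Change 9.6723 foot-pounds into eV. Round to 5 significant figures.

8.1850e+19 eV

1 foot-pound = 8.46235e+18 electronvolts.
So 9.6723 × 8.46235e+18 ≈ 8.1850e+19 eV.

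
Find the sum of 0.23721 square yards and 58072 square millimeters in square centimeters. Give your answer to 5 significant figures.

2564.1 cm²

0.23721 yd² = 1983.38 cm² and 58072 mm² = 580.720 cm².
1983.38 + 580.720 ≈ 2564.1 cm².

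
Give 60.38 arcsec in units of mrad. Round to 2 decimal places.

1 arcsecond = 0.00484814 mrad.
So 60.38 × 0.00484814 ≈ 0.29 mrad.

0.29 mrad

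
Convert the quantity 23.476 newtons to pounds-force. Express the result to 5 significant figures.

1 N = 0.224809 lbf.
So 23.476 × 0.224809 ≈ 5.2776 lbf.

5.2776 pounds-force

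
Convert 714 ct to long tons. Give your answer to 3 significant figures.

0.000141 long tons

1 carat = 1.96841 × 10^-7 long tons.
Then 714 × 1.96841 × 10^-7 ≈ 0.000141 long ton.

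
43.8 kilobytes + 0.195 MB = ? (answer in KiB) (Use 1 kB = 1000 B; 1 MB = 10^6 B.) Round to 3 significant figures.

233 KiB

43.8 kB = 42.7734 KiB and 0.195 MB = 190.430 KiB.
42.7734 + 190.430 ≈ 233 KiB.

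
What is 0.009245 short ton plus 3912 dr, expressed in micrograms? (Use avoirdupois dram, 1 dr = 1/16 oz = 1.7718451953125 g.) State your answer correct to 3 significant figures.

1.53 × 10^10 micrograms

0.009245 short ton = 8.38692 × 10^9 μg and 3912 dr = 6.93146 × 10^9 μg.
8.38692 × 10^9 + 6.93146 × 10^9 ≈ 1.53 × 10^10 μg.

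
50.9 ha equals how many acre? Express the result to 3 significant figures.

126 acre

1 hectare = 2.47105 acre.
50.9 × 2.47105 ≈ 126 acre.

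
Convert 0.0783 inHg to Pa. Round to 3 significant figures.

1 inch of mercury = 3386.39 Pa.
Thus 0.0783 × 3386.39 ≈ 265 Pa.

265 pascals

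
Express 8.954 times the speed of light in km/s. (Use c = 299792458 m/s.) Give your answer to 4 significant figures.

2.684 × 10^6 km/s

1 speed of light = 299792 km/s.
8.954 × 299792 ≈ 2.684 × 10^6 km/s.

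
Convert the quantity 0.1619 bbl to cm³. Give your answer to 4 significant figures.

1 bbl = 158987 cm³.
So 0.1619 × 158987 ≈ 25740 cm³.

25740 cubic centimeters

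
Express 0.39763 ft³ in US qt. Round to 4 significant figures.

11.90 US qt

1 ft³ = 29.9221 US quarts.
Thus 0.39763 × 29.9221 ≈ 11.90 US qt.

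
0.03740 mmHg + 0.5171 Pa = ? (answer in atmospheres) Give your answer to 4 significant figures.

5.431e-5 atm

0.03740 mmHg = 4.92105e-5 atm and 0.5171 Pa = 5.10338e-6 atm.
4.92105e-5 + 5.10338e-6 ≈ 5.431e-5 atm.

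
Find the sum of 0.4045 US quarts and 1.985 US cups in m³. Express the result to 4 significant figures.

0.4045 US qt = 0.000382800 m³ and 1.985 US cup = 0.000469628 m³.
0.000382800 + 0.000469628 ≈ 0.0008524 m³.

0.0008524 m³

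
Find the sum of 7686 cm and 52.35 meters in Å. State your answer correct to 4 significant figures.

1.292e+12 angstroms

7686 cm = 7.68600e+11 Å and 52.35 m = 5.23500e+11 Å.
7.68600e+11 + 5.23500e+11 ≈ 1.292e+12 Å.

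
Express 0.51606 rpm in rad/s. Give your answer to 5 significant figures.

0.054042 rad/s

1 revolution per minute = 0.104720 rad/s.
So 0.51606 × 0.104720 ≈ 0.054042 rad/s.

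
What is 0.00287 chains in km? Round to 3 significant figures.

1 chain = 0.0201168 kilometers.
Then 0.00287 × 0.0201168 ≈ 5.77 × 10^-5 km.

5.77 × 10^-5 kilometers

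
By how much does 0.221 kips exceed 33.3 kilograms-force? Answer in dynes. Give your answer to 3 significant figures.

6.56 × 10^7 dyn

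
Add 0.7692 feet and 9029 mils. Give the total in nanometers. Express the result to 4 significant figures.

4.638 × 10^8 nm

0.7692 ft = 2.34452 × 10^8 nm and 9029 mil = 2.29337 × 10^8 nm.
2.34452 × 10^8 + 2.29337 × 10^8 ≈ 4.638 × 10^8 nm.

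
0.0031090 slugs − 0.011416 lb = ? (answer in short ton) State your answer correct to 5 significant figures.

0.0031090 slug = 5.00146 × 10^-5 short ton and 0.011416 lb = 5.70800 × 10^-6 short ton.
5.00146 × 10^-5 − 5.70800 × 10^-6 ≈ 4.4307 × 10^-5 short ton.

4.4307 × 10^-5 short ton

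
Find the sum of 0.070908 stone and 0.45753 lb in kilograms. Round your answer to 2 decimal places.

0.66 kg

0.070908 st = 0.450287 kg and 0.45753 lb = 0.207532 kg.
0.450287 + 0.207532 ≈ 0.66 kg.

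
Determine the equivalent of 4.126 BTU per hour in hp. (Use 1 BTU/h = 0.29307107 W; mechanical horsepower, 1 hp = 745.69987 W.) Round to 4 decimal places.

0.0016 hp

1 BTU/h = 0.000393015 hp.
Thus 4.126 × 0.000393015 ≈ 0.0016 hp.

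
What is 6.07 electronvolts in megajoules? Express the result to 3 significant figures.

9.73e-25 megajoules

1 electronvolt = 1.60218e-25 MJ.
6.07 × 1.60218e-25 ≈ 9.73e-25 MJ.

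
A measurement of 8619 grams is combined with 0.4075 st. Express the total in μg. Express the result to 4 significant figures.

1.121e+10 micrograms

8619 g = 8.61900e+9 μg and 0.4075 st = 2.58774e+9 μg.
8.61900e+9 + 2.58774e+9 ≈ 1.121e+10 μg.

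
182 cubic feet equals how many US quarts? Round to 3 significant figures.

5450 US quarts

1 cubic foot = 29.9221 US qt.
So 182 × 29.9221 ≈ 5450 US qt.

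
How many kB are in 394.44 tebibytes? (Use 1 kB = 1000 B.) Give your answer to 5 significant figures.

4.3369e+11 kilobytes

1 TiB = 1.09951e+9 kilobytes.
So 394.44 × 1.09951e+9 ≈ 4.3369e+11 kB.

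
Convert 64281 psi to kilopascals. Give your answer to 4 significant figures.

1 pound per square inch = 6.89476 kilopascals.
So 64281 × 6.89476 ≈ 443200 kPa.

443200 kPa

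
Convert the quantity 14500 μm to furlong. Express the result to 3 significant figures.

1 micrometer = 4.97097 × 10^-9 furlongs.
So 14500 × 4.97097 × 10^-9 ≈ 7.21 × 10^-5 furlong.

7.21 × 10^-5 furlongs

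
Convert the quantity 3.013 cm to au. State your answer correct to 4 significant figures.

1 centimeter = 6.68459 × 10^-14 astronomical units.
Thus 3.013 × 6.68459 × 10^-14 ≈ 2.014 × 10^-13 au.

2.014 × 10^-13 au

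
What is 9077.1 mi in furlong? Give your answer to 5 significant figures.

1 mile = 8.00000 furlongs.
9077.1 × 8.00000 ≈ 72617 furlong.

72617 furlongs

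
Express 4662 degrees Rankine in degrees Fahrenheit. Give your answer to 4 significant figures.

4202 °F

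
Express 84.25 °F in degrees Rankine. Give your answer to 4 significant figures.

°R = °F + 459.67.
Applying the formula gives 543.9 °R.

543.9 degrees Rankine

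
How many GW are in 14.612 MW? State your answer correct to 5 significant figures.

0.014612 GW

1 megawatt = 0.00100000 gigawatts.
Thus 14.612 × 0.00100000 ≈ 0.014612 GW.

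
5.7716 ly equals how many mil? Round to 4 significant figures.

2.150e+21 mils

1 light-year = 3.72470e+20 mil.
Thus 5.7716 × 3.72470e+20 ≈ 2.150e+21 mil.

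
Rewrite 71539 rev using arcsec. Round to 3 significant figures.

9.27e+10 arcsec

1 revolution = 1.29600e+6 arcseconds.
Then 71539 × 1.29600e+6 ≈ 9.27e+10 arcsec.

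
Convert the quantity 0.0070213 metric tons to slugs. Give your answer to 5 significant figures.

0.48111 slugs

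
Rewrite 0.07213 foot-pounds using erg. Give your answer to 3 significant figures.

1 foot-pound = 1.35582e+7 ergs.
Then 0.07213 × 1.35582e+7 ≈ 978000 erg.

978000 erg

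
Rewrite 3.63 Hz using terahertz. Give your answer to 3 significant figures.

1 Hz = 1.00000 × 10^-12 terahertz.
So 3.63 × 1.00000 × 10^-12 ≈ 3.63 × 10^-12 THz.

3.63 × 10^-12 THz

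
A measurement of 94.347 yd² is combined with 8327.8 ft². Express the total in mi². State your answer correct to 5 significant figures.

0.00032918 mi²

94.347 yd² = 3.04581 × 10^-5 mi² and 8327.8 ft² = 0.000298719 mi².
3.04581 × 10^-5 + 0.000298719 ≈ 0.00032918 mi².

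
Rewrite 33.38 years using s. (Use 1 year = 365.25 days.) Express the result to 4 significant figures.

1.053e+9 s

1 year = 3.15576e+7 s.
33.38 × 3.15576e+7 ≈ 1.053e+9 s.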